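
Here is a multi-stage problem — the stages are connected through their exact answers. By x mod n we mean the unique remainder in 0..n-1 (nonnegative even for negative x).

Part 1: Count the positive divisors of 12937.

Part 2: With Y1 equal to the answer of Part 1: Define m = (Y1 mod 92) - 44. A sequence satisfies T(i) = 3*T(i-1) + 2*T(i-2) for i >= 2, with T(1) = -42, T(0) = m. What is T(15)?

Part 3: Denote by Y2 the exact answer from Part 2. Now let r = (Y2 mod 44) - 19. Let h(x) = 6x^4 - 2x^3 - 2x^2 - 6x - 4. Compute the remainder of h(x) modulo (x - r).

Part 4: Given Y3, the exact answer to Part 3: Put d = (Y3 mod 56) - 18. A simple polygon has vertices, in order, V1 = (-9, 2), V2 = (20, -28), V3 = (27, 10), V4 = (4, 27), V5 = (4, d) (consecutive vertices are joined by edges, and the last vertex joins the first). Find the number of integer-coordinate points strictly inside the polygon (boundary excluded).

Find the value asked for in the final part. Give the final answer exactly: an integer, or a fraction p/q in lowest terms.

794

Part 1: 12937 = 17 * 761; number of divisors = (1+1) * (1+1) = 4; answer 4
Part 2: Y1 = 4; m = -40; T(2) = 3*(-42) + 2*(-40) = -206; iterating: T(2)=-206, T(3)=-702, T(4)=-2518, T(5)=-8958, T(6)=-31910, T(7)=-113646, T(8)=-404758, T(9)=-1441566, T(10)=-5134214, T(11)=-18285774, T(12)=-65125750, T(13)=-231948798, T(14)=-826097894, T(15)=-2942191278; answer -2942191278
Part 3: Y2 = -2942191278; r = -1; remainder = value at the root: 6*(-1)^4 - 2*(-1)^3 - 2*(-1)^2 - 6*(-1)^1 - 4 = (6) + (2) + (-2) + (6) + (-4) = 8; answer 8
Part 4: Y3 = 8; d = -10; cross terms: (-9*-28 - 20*2)=212, (20*10 - 27*-28)=956, (27*27 - 4*10)=689, (4*-10 - 4*27)=-148, (4*2 - -9*-10)=-82; twice the area = |1627| = 1627; area = 1627/2; boundary points = 1 + 1 + 1 + 37 + 1 = 41; strictly interior points = area - boundary/2 + 1 = 794; answer 794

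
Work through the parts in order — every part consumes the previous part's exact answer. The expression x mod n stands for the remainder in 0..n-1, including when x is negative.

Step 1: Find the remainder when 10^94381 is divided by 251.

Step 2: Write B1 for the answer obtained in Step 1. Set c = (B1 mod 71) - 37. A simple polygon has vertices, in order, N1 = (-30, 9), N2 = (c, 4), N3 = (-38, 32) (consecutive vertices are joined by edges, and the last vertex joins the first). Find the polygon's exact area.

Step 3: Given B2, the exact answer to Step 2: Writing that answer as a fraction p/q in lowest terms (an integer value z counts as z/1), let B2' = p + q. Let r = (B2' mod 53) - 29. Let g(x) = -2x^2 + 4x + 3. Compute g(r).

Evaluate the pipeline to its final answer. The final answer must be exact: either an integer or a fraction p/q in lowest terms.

-283

Step 1: squarings mod 251: 10^1=10, 10^2=100, 10^4=211, 10^8=94, 10^16=51, 10^32=91, 10^64=249, 10^128=4, 10^256=16, 10^512=5, 10^1024=25, 10^2048=123, 10^4096=69, 10^8192=243, 10^16384=64, 10^32768=80, 10^65536=125; 10^94381 = 10^1 * 10^4 * 10^8 * 10^32 * 10^128 * 10^4096 * 10^8192 * 10^16384 * 10^65536 = 235 (mod 251); answer 235
Step 2: B1 = 235; c = -15; cross terms: (-30*4 - -15*9)=15, (-15*32 - -38*4)=-328, (-38*9 - -30*32)=618; twice the area = |305| = 305; area = 305/2; answer 305/2
Step 3: B2 = 305/2; threaded value p + q = 307; r = 13; -2*(13)^2 + 4*(13)^1 + 3 = (-338) + (52) + (3) = -283; answer -283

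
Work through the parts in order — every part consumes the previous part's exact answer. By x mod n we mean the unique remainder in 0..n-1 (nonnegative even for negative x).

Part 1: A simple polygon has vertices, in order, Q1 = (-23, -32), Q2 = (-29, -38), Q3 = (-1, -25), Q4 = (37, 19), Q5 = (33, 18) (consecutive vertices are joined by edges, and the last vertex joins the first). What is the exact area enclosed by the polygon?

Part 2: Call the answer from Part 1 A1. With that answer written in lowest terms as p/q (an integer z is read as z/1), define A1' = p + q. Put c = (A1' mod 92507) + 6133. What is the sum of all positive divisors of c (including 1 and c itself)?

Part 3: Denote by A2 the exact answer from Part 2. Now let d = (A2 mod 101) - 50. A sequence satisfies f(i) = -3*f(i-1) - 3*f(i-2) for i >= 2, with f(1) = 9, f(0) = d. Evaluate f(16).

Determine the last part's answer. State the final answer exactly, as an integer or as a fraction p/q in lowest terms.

492075

Part 1: cross terms: (-23*-38 - -29*-32)=-54, (-29*-25 - -1*-38)=687, (-1*19 - 37*-25)=906, (37*18 - 33*19)=39, (33*-32 - -23*18)=-642; twice the area = |936| = 936; area = 468; answer 468
Part 2: A1 = 468; threaded value p + q = 469; c = 6602; 6602 = 2 * 3301; sigma = (1 + 2) * (1 + 3301) = 3 * 3302 = 9906; answer 9906
Part 3: A2 = 9906; d = -42; f(2) = -3*(9) - 3*(-42) = 99; iterating: f(2)=99, f(3)=-324, f(4)=675, f(5)=-1053, f(6)=1134, f(7)=-243, f(8)=-2673, f(9)=8748, f(10)=-18225, f(11)=28431, f(12)=-30618, f(13)=6561, f(14)=72171, f(15)=-236196, f(16)=492075; answer 492075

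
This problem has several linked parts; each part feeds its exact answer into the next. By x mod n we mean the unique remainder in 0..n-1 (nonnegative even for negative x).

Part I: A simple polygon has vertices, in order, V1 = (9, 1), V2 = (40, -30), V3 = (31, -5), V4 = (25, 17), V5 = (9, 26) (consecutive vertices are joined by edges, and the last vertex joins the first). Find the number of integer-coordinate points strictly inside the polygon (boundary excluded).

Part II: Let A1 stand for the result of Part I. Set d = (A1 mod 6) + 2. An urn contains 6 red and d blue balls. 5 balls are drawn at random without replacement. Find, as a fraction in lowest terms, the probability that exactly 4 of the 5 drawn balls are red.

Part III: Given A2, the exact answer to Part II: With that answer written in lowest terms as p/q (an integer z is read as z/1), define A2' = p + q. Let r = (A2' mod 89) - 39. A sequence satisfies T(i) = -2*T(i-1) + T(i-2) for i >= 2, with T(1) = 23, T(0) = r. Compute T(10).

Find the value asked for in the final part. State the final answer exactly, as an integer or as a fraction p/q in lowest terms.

Part I: cross terms: (9*-30 - 40*1)=-310, (40*-5 - 31*-30)=730, (31*17 - 25*-5)=652, (25*26 - 9*17)=497, (9*1 - 9*26)=-225; twice the area = |1344| = 1344; area = 672; boundary points = 31 + 1 + 2 + 1 + 25 = 60; strictly interior points = area - boundary/2 + 1 = 643; answer 643
Part II: A1 = 643; d = 3; total draws C(9,5) = 126; favorable C(6,4)*C(3,1) = 45; P = 5/14; answer 5/14
Part III: A2 = 5/14; threaded value p + q = 19; r = -20; T(2) = -2*(23) + 1*(-20) = -66; iterating: T(2)=-66, T(3)=155, T(4)=-376, T(5)=907, T(6)=-2190, T(7)=5287, T(8)=-12764, T(9)=30815, T(10)=-74394; answer -74394

-74394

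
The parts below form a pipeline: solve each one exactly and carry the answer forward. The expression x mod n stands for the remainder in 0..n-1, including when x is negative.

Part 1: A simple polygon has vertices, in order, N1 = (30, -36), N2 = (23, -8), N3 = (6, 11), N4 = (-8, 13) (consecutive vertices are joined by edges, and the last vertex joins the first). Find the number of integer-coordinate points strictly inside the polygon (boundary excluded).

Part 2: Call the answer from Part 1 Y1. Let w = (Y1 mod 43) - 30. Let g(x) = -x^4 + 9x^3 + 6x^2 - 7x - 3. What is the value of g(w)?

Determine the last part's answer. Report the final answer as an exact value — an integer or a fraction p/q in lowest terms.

Part 1: cross terms: (30*-8 - 23*-36)=588, (23*11 - 6*-8)=301, (6*13 - -8*11)=166, (-8*-36 - 30*13)=-102; twice the area = |953| = 953; area = 953/2; boundary points = 7 + 1 + 2 + 1 = 11; strictly interior points = area - boundary/2 + 1 = 472; answer 472
Part 2: Y1 = 472; w = 12; -1*(12)^4 + 9*(12)^3 + 6*(12)^2 - 7*(12)^1 - 3 = (-20736) + (15552) + (864) + (-84) + (-3) = -4407; answer -4407

-4407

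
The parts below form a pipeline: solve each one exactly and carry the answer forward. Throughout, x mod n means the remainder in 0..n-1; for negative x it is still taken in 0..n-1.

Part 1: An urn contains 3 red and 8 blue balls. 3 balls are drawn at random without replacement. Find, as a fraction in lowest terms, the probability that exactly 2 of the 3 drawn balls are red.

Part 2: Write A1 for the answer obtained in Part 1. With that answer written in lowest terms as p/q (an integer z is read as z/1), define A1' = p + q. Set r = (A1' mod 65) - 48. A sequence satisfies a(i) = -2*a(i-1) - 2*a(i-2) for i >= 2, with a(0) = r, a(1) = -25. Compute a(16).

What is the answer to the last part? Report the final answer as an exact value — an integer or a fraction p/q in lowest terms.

Part 1: total draws C(11,3) = 165; favorable C(3,2)*C(8,1) = 24; P = 8/55; answer 8/55
Part 2: A1 = 8/55; threaded value p + q = 63; r = 15; a(2) = -2*(-25) - 2*(15) = 20; iterating: a(2)=20, a(3)=10, a(4)=-60, a(5)=100, a(6)=-80, a(7)=-40, a(8)=240, a(9)=-400, a(10)=320, a(11)=160, a(12)=-960, a(13)=1600, a(14)=-1280, a(15)=-640, a(16)=3840; answer 3840

3840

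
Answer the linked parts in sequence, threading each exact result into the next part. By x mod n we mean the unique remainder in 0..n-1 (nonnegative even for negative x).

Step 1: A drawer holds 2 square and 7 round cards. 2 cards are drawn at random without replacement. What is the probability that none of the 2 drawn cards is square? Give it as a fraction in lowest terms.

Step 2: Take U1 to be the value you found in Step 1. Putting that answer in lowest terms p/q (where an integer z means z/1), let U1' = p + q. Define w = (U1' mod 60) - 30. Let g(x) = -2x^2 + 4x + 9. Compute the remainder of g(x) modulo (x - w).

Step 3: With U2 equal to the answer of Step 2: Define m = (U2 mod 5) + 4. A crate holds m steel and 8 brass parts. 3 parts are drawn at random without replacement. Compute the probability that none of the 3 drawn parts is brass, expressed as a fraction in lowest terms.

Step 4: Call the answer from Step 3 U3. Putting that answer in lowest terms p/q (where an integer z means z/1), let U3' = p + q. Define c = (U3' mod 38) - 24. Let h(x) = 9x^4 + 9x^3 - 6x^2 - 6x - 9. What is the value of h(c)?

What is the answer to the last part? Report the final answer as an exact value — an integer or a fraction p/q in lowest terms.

Step 1: total draws C(9,2) = 36; favorable C(7,2) = 21; P = 7/12; answer 7/12
Step 2: U1 = 7/12; threaded value p + q = 19; w = -11; remainder = value at the root: -2*(-11)^2 + 4*(-11)^1 + 9 = (-242) + (-44) + (9) = -277; answer -277
Step 3: U2 = -277; m = 7; total draws C(15,3) = 455; favorable C(7,3) = 35; P = 1/13; answer 1/13
Step 4: U3 = 1/13; threaded value p + q = 14; c = -10; 9*(-10)^4 + 9*(-10)^3 - 6*(-10)^2 - 6*(-10)^1 - 9 = (90000) + (-9000) + (-600) + (60) + (-9) = 80451; answer 80451

80451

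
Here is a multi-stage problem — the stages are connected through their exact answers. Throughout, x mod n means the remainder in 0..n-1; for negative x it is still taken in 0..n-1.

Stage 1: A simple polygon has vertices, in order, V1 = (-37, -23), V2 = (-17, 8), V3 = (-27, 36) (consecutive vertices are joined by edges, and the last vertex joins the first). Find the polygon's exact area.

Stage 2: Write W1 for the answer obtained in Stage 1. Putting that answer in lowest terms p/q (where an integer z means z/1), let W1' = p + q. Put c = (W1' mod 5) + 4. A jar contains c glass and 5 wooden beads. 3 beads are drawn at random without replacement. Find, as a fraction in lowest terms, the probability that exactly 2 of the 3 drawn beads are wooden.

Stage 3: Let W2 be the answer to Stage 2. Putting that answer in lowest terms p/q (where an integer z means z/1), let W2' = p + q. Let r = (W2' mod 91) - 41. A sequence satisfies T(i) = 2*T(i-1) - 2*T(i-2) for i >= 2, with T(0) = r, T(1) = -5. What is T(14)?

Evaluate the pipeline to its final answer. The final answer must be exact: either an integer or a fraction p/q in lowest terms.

Stage 1: cross terms: (-37*8 - -17*-23)=-687, (-17*36 - -27*8)=-396, (-27*-23 - -37*36)=1953; twice the area = |870| = 870; area = 435; answer 435
Stage 2: W1 = 435; threaded value p + q = 436; c = 5; total draws C(10,3) = 120; favorable C(5,2)*C(5,1) = 50; P = 5/12; answer 5/12
Stage 3: W2 = 5/12; threaded value p + q = 17; r = -24; T(2) = 2*(-5) - 2*(-24) = 38; iterating: T(2)=38, T(3)=86, T(4)=96, T(5)=20, T(6)=-152, T(7)=-344, T(8)=-384, T(9)=-80, T(10)=608, T(11)=1376, T(12)=1536, T(13)=320, T(14)=-2432; answer -2432

-2432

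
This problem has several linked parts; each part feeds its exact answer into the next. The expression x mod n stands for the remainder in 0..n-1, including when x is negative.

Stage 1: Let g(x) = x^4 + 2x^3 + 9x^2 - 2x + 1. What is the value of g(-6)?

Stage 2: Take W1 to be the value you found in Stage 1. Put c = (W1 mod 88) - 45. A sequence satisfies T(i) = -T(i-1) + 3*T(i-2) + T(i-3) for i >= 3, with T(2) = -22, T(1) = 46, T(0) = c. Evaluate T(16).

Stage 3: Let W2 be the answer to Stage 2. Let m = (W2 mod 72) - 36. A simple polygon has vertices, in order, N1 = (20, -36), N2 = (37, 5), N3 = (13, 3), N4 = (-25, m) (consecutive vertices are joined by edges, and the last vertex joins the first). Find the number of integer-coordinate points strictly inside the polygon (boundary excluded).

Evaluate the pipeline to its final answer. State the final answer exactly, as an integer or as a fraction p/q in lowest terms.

1253

Stage 1: 1*(-6)^4 + 2*(-6)^3 + 9*(-6)^2 - 2*(-6)^1 + 1 = (1296) + (-432) + (324) + (12) + (1) = 1201; answer 1201
Stage 2: W1 = 1201; c = 12; T(3) = -1*(-22) + 3*(46) + 1*(12) = 172; iterating: T(3)=172, T(4)=-192, T(5)=686, T(6)=-1090, T(7)=2956, T(8)=-5540, T(9)=13318, T(10)=-26982, T(11)=61396, T(12)=-129024, T(13)=286230, T(14)=-611906, T(15)=1341572, T(16)=-2891060; answer -2891060
Stage 3: W2 = -2891060; m = -8; cross terms: (20*5 - 37*-36)=1432, (37*3 - 13*5)=46, (13*-8 - -25*3)=-29, (-25*-36 - 20*-8)=1060; twice the area = |2509| = 2509; area = 2509/2; boundary points = 1 + 2 + 1 + 1 = 5; strictly interior points = area - boundary/2 + 1 = 1253; answer 1253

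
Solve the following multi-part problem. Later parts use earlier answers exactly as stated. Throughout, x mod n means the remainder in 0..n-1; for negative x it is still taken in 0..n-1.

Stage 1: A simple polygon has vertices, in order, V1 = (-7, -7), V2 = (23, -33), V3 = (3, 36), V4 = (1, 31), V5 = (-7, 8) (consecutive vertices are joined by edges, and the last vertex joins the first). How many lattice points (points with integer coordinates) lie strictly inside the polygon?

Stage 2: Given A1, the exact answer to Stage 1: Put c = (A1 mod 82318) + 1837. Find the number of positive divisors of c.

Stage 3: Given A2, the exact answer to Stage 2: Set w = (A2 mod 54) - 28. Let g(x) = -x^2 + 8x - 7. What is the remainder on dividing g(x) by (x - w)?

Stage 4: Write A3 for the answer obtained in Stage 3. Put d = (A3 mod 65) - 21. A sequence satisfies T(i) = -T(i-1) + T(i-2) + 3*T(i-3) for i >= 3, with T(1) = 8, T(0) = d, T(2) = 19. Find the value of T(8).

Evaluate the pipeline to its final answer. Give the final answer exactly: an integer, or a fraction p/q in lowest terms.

-456

Stage 1: cross terms: (-7*-33 - 23*-7)=392, (23*36 - 3*-33)=927, (3*31 - 1*36)=57, (1*8 - -7*31)=225, (-7*-7 - -7*8)=105; twice the area = |1706| = 1706; area = 853; boundary points = 2 + 1 + 1 + 1 + 15 = 20; strictly interior points = area - boundary/2 + 1 = 844; answer 844
Stage 2: A1 = 844; c = 2681; 2681 = 7 * 383; number of divisors = (1+1) * (1+1) = 4; answer 4
Stage 3: A2 = 4; w = -24; remainder = value at the root: -1*(-24)^2 + 8*(-24)^1 - 7 = (-576) + (-192) + (-7) = -775; answer -775
Stage 4: A3 = -775; d = -16; T(3) = -1*(19) + 1*(8) + 3*(-16) = -59; iterating: T(3)=-59, T(4)=102, T(5)=-104, T(6)=29, T(7)=173, T(8)=-456; answer -456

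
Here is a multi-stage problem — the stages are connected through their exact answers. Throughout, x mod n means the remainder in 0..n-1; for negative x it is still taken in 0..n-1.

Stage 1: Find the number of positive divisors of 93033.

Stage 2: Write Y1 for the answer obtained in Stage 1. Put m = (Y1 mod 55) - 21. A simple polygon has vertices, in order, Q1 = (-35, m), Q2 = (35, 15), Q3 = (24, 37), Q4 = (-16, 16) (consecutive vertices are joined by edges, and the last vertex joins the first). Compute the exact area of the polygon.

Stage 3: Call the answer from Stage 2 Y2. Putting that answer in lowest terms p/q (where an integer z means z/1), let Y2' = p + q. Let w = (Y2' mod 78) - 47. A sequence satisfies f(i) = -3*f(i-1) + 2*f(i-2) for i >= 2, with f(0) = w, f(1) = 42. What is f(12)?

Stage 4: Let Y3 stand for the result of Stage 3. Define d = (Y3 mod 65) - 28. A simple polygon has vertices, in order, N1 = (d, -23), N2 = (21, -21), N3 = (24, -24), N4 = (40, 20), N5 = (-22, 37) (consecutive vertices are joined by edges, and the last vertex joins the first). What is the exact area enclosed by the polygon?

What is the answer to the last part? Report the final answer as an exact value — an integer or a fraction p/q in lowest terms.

5915/2

Stage 1: 93033 = 3^2 * 10337; number of divisors = (2+1) * (1+1) = 6; answer 6
Stage 2: Y1 = 6; m = -15; cross terms: (-35*15 - 35*-15)=0, (35*37 - 24*15)=935, (24*16 - -16*37)=976, (-16*-15 - -35*16)=800; twice the area = |2711| = 2711; area = 2711/2; answer 2711/2
Stage 3: Y2 = 2711/2; threaded value p + q = 2713; w = 14; f(2) = -3*(42) + 2*(14) = -98; iterating: f(2)=-98, f(3)=378, f(4)=-1330, f(5)=4746, f(6)=-16898, f(7)=60186, f(8)=-214354, f(9)=763434, f(10)=-2719010, f(11)=9683898, f(12)=-34489714; answer -34489714
Stage 4: Y3 = -34489714; d = -27; cross terms: (-27*-21 - 21*-23)=1050, (21*-24 - 24*-21)=0, (24*20 - 40*-24)=1440, (40*37 - -22*20)=1920, (-22*-23 - -27*37)=1505; twice the area = |5915| = 5915; area = 5915/2; answer 5915/2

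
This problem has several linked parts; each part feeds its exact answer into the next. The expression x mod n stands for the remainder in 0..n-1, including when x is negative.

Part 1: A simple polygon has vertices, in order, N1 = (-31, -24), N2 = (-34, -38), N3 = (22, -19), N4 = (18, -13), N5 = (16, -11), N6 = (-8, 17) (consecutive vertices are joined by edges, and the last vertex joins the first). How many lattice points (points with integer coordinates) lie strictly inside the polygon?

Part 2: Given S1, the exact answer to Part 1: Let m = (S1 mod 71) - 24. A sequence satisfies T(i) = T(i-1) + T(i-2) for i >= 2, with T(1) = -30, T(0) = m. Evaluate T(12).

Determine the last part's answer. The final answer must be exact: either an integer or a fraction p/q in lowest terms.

-1739

Part 1: cross terms: (-31*-38 - -34*-24)=362, (-34*-19 - 22*-38)=1482, (22*-13 - 18*-19)=56, (18*-11 - 16*-13)=10, (16*17 - -8*-11)=184, (-8*-24 - -31*17)=719; twice the area = |2813| = 2813; area = 2813/2; boundary points = 1 + 1 + 2 + 2 + 4 + 1 = 11; strictly interior points = area - boundary/2 + 1 = 1402; answer 1402
Part 2: S1 = 1402; m = 29; T(2) = 1*(-30) + 1*(29) = -1; iterating: T(2)=-1, T(3)=-31, T(4)=-32, T(5)=-63, T(6)=-95, T(7)=-158, T(8)=-253, T(9)=-411, T(10)=-664, T(11)=-1075, T(12)=-1739; answer -1739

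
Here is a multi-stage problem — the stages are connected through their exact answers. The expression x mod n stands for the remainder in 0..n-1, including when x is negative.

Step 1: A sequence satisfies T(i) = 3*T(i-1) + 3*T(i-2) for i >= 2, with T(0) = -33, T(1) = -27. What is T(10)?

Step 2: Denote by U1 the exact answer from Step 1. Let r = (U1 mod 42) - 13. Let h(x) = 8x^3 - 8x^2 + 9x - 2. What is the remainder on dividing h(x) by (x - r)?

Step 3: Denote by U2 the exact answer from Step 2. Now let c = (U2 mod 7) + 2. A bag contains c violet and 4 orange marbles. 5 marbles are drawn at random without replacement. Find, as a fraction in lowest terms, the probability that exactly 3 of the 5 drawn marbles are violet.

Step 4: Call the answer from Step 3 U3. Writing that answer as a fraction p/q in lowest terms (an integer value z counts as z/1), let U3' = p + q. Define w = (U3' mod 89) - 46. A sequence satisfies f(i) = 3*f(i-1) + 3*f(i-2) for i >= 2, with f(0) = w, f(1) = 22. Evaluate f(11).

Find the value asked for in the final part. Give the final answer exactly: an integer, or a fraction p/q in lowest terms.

Step 1: T(2) = 3*(-27) + 3*(-33) = -180; iterating: T(2)=-180, T(3)=-621, T(4)=-2403, T(5)=-9072, T(6)=-34425, T(7)=-130491, T(8)=-494748, T(9)=-1875717, T(10)=-7111395; answer -7111395
Step 2: U1 = -7111395; r = -10; remainder = value at the root: 8*(-10)^3 - 8*(-10)^2 + 9*(-10)^1 - 2 = (-8000) + (-800) + (-90) + (-2) = -8892; answer -8892
Step 3: U2 = -8892; c = 7; total draws C(11,5) = 462; favorable C(7,3)*C(4,2) = 210; P = 5/11; answer 5/11
Step 4: U3 = 5/11; threaded value p + q = 16; w = -30; f(2) = 3*(22) + 3*(-30) = -24; iterating: f(2)=-24, f(3)=-6, f(4)=-90, f(5)=-288, f(6)=-1134, f(7)=-4266, f(8)=-16200, f(9)=-61398, f(10)=-232794, f(11)=-882576; answer -882576

-882576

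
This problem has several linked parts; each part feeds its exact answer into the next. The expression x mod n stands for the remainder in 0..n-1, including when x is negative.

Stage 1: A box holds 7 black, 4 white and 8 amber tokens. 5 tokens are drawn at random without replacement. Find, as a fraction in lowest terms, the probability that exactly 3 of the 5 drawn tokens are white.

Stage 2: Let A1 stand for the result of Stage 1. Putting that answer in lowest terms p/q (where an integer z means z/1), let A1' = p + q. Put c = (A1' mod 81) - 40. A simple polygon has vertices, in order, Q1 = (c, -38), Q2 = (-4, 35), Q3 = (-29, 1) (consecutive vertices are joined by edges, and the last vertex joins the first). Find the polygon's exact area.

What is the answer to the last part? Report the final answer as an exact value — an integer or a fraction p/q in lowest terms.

1689/2

Stage 1: total draws C(19,5) = 11628; favorable C(4,3)*C(15,2) = 420; P = 35/969; answer 35/969
Stage 2: A1 = 35/969; threaded value p + q = 1004; c = -8; cross terms: (-8*35 - -4*-38)=-432, (-4*1 - -29*35)=1011, (-29*-38 - -8*1)=1110; twice the area = |1689| = 1689; area = 1689/2; answer 1689/2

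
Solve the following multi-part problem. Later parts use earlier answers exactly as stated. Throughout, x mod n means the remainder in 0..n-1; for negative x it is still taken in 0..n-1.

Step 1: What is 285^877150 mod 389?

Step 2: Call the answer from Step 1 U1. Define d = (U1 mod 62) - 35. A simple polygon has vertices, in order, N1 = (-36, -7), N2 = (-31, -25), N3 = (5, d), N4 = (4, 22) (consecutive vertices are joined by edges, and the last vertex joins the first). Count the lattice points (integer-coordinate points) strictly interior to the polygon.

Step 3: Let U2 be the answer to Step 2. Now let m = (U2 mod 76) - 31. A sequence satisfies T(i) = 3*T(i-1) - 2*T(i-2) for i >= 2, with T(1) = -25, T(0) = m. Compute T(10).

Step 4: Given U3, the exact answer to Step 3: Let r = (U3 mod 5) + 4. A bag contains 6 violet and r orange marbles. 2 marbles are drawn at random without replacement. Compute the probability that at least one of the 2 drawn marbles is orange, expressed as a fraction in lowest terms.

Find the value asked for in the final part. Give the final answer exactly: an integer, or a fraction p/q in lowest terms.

8/11

Step 1: squarings mod 389: 285^1=285, 285^2=313, 285^4=330, 285^8=369, 285^16=11, 285^32=121, 285^64=248, 285^128=42, 285^256=208, 285^512=85, 285^1024=223, 285^2048=326, 285^4096=79, 285^8192=17, 285^16384=289, 285^32768=275, 285^65536=159, 285^131072=385, 285^262144=16, 285^524288=256; 285^877150 = 285^2 * 285^4 * 285^8 * 285^16 * 285^64 * 285^512 * 285^8192 * 285^16384 * 285^65536 * 285^262144 * 285^524288 = 277 (mod 389); answer 277
Step 2: U1 = 277; d = -6; cross terms: (-36*-25 - -31*-7)=683, (-31*-6 - 5*-25)=311, (5*22 - 4*-6)=134, (4*-7 - -36*22)=764; twice the area = |1892| = 1892; area = 946; boundary points = 1 + 1 + 1 + 1 = 4; strictly interior points = area - boundary/2 + 1 = 945; answer 945
Step 3: U2 = 945; m = 2; T(2) = 3*(-25) - 2*(2) = -79; iterating: T(2)=-79, T(3)=-187, T(4)=-403, T(5)=-835, T(6)=-1699, T(7)=-3427, T(8)=-6883, T(9)=-13795, T(10)=-27619; answer -27619
Step 4: U3 = -27619; r = 5; total draws C(11,2) = 55; complement C(6,2) = 15; favorable 55 - 15 = 40; P = 8/11; answer 8/11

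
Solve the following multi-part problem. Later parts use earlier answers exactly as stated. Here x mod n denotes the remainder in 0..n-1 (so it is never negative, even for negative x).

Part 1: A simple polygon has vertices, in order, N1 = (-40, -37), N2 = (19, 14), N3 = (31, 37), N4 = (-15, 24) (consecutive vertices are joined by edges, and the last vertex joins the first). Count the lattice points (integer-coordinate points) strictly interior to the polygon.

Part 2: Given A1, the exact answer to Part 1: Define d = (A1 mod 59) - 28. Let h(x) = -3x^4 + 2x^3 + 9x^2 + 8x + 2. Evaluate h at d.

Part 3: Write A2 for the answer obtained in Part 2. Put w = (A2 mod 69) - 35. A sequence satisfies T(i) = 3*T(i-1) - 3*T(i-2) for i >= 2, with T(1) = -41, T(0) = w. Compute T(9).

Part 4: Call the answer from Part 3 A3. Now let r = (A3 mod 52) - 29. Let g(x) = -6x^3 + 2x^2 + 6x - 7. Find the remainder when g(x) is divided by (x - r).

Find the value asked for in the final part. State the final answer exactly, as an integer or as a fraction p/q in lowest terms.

Part 1: cross terms: (-40*14 - 19*-37)=143, (19*37 - 31*14)=269, (31*24 - -15*37)=1299, (-15*-37 - -40*24)=1515; twice the area = |3226| = 3226; area = 1613; boundary points = 1 + 1 + 1 + 1 = 4; strictly interior points = area - boundary/2 + 1 = 1612; answer 1612
Part 2: A1 = 1612; d = -9; -3*(-9)^4 + 2*(-9)^3 + 9*(-9)^2 + 8*(-9)^1 + 2 = (-19683) + (-1458) + (729) + (-72) + (2) = -20482; answer -20482
Part 3: A2 = -20482; w = -24; T(2) = 3*(-41) - 3*(-24) = -51; iterating: T(2)=-51, T(3)=-30, T(4)=63, T(5)=279, T(6)=648, T(7)=1107, T(8)=1377, T(9)=810; answer 810
Part 4: A3 = 810; r = 1; remainder = value at the root: -6*(1)^3 + 2*(1)^2 + 6*(1)^1 - 7 = (-6) + (2) + (6) + (-7) = -5; answer -5

-5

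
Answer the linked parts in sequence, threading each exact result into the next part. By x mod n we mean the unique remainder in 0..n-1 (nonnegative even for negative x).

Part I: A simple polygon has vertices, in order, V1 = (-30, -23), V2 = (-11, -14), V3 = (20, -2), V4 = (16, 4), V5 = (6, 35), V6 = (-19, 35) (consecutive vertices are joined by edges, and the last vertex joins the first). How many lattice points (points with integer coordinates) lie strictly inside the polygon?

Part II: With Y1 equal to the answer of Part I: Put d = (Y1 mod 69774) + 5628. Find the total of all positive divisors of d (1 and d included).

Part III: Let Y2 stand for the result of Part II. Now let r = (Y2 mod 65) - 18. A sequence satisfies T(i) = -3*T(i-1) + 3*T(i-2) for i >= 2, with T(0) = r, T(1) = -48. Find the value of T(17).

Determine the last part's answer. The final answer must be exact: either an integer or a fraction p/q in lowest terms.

-50889333618

Part I: cross terms: (-30*-14 - -11*-23)=167, (-11*-2 - 20*-14)=302, (20*4 - 16*-2)=112, (16*35 - 6*4)=536, (6*35 - -19*35)=875, (-19*-23 - -30*35)=1487; twice the area = |3479| = 3479; area = 3479/2; boundary points = 1 + 1 + 2 + 1 + 25 + 1 = 31; strictly interior points = area - boundary/2 + 1 = 1725; answer 1725
Part II: Y1 = 1725; d = 7353; 7353 = 3^2 * 19 * 43; sigma = (1 + 3 + 9) * (1 + 19) * (1 + 43) = 13 * 20 * 44 = 11440; answer 11440
Part III: Y2 = 11440; r = -18; T(2) = -3*(-48) + 3*(-18) = 90; iterating: T(2)=90, T(3)=-414, T(4)=1512, T(5)=-5778, T(6)=21870, T(7)=-82944, T(8)=314442, T(9)=-1192158, T(10)=4519800, T(11)=-17135874, T(12)=64967022, T(13)=-246308688, T(14)=933827130, T(15)=-3540407454, T(16)=13422703752, T(17)=-50889333618; answer -50889333618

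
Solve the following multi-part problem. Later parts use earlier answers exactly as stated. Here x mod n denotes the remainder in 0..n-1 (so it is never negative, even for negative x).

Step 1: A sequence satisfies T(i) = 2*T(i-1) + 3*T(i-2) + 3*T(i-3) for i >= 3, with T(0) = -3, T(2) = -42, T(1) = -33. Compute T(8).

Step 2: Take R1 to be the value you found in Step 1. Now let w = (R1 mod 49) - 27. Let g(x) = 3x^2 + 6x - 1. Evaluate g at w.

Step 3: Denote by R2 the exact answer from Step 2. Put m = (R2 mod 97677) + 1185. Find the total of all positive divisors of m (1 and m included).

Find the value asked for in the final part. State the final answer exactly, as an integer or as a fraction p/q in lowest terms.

4260

Step 1: T(3) = 2*(-42) + 3*(-33) + 3*(-3) = -192; iterating: T(3)=-192, T(4)=-609, T(5)=-1920, T(6)=-6243, T(7)=-20073, T(8)=-64635; answer -64635
Step 2: R1 = -64635; w = 18; 3*(18)^2 + 6*(18)^1 - 1 = (972) + (108) + (-1) = 1079; answer 1079
Step 3: R2 = 1079; m = 2264; 2264 = 2^3 * 283; sigma = (1 + 2 + 4 + 8) * (1 + 283) = 15 * 284 = 4260; answer 4260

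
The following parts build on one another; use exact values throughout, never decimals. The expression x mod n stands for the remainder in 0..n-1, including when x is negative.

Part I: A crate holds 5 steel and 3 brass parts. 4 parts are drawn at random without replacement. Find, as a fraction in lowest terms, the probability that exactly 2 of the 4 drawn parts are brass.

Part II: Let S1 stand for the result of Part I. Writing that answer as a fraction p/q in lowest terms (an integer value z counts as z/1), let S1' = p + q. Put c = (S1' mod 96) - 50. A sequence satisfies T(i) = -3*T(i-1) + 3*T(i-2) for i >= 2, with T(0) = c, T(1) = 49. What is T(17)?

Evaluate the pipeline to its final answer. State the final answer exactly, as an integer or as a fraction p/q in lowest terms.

121584377619

Part I: total draws C(8,4) = 70; favorable C(3,2)*C(5,2) = 30; P = 3/7; answer 3/7
Part II: S1 = 3/7; threaded value p + q = 10; c = -40; T(2) = -3*(49) + 3*(-40) = -267; iterating: T(2)=-267, T(3)=948, T(4)=-3645, T(5)=13779, T(6)=-52272, T(7)=198153, T(8)=-751275, T(9)=2848284, T(10)=-10798677, T(11)=40940883, T(12)=-155218680, T(13)=588478689, T(14)=-2231092107, T(15)=8458712388, T(16)=-32069413485, T(17)=121584377619; answer 121584377619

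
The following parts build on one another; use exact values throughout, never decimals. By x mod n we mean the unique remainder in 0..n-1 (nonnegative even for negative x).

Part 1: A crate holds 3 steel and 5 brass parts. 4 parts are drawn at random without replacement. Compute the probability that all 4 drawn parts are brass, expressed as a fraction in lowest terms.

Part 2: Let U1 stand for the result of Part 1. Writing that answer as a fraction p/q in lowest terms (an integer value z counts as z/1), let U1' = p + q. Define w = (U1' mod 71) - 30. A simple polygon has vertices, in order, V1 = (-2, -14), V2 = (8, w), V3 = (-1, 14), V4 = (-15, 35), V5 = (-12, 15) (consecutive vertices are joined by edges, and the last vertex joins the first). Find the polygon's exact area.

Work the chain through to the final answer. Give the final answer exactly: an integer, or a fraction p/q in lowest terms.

Part 1: total draws C(8,4) = 70; favorable C(5,4) = 5; P = 1/14; answer 1/14
Part 2: U1 = 1/14; threaded value p + q = 15; w = -15; cross terms: (-2*-15 - 8*-14)=142, (8*14 - -1*-15)=97, (-1*35 - -15*14)=175, (-15*15 - -12*35)=195, (-12*-14 - -2*15)=198; twice the area = |807| = 807; area = 807/2; answer 807/2

807/2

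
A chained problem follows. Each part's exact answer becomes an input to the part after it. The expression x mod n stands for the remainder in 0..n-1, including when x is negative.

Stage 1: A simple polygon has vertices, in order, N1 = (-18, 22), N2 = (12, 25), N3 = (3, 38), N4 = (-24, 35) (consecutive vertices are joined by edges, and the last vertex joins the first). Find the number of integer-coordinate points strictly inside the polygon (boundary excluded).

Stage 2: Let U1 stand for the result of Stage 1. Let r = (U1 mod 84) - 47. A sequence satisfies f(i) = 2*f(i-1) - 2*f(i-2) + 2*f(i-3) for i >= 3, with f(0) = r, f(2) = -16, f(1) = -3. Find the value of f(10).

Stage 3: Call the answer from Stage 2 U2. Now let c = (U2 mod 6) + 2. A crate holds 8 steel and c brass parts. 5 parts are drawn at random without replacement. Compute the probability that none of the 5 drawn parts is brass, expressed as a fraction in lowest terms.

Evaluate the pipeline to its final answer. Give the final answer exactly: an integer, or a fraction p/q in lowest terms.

7/99

Stage 1: cross terms: (-18*25 - 12*22)=-714, (12*38 - 3*25)=381, (3*35 - -24*38)=1017, (-24*22 - -18*35)=102; twice the area = |786| = 786; area = 393; boundary points = 3 + 1 + 3 + 1 = 8; strictly interior points = area - boundary/2 + 1 = 390; answer 390
Stage 2: U1 = 390; r = 7; f(3) = 2*(-16) - 2*(-3) + 2*(7) = -12; iterating: f(3)=-12, f(4)=2, f(5)=-4, f(6)=-36, f(7)=-60, f(8)=-56, f(9)=-64, f(10)=-136; answer -136
Stage 3: U2 = -136; c = 4; total draws C(12,5) = 792; favorable C(8,5) = 56; P = 7/99; answer 7/99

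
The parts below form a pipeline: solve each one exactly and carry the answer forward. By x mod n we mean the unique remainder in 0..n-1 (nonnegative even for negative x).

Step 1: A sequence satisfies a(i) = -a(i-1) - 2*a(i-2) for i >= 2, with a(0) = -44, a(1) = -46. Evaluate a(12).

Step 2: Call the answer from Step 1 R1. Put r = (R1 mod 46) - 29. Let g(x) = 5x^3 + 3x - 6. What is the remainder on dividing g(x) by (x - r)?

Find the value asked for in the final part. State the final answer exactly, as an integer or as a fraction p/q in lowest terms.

Step 1: a(2) = -1*(-46) - 2*(-44) = 134; iterating: a(2)=134, a(3)=-42, a(4)=-226, a(5)=310, a(6)=142, a(7)=-762, a(8)=478, a(9)=1046, a(10)=-2002, a(11)=-90, a(12)=4094; answer 4094
Step 2: R1 = 4094; r = -29; remainder = value at the root: 5*(-29)^3 + 3*(-29)^1 - 6 = (-121945) + (-87) + (-6) = -122038; answer -122038

-122038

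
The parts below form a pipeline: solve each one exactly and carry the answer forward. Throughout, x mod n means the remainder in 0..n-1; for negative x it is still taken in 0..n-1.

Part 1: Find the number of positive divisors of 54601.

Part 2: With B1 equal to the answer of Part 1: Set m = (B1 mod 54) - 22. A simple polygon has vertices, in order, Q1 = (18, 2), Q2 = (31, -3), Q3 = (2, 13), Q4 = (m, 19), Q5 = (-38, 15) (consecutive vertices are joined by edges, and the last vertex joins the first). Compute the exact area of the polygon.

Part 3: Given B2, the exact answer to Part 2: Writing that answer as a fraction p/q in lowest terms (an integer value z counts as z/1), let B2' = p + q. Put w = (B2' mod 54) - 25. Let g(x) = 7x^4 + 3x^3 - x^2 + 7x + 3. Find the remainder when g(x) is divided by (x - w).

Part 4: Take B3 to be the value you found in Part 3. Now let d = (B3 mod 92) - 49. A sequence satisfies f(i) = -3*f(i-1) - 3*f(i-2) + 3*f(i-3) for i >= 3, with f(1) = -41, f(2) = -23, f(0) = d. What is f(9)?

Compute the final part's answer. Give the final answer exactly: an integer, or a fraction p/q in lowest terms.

Part 1: 54601 is prime, so its only divisors are 1 and 54601; count = 2; answer 2
Part 2: B1 = 2; m = -20; cross terms: (18*-3 - 31*2)=-116, (31*13 - 2*-3)=409, (2*19 - -20*13)=298, (-20*15 - -38*19)=422, (-38*2 - 18*15)=-346; twice the area = |667| = 667; area = 667/2; answer 667/2
Part 3: B2 = 667/2; threaded value p + q = 669; w = -4; remainder = value at the root: 7*(-4)^4 + 3*(-4)^3 - 1*(-4)^2 + 7*(-4)^1 + 3 = (1792) + (-192) + (-16) + (-28) + (3) = 1559; answer 1559
Part 4: B3 = 1559; d = 38; f(3) = -3*(-23) - 3*(-41) + 3*(38) = 306; iterating: f(3)=306, f(4)=-972, f(5)=1929, f(6)=-1953, f(7)=-2844, f(8)=20178, f(9)=-57861; answer -57861

-57861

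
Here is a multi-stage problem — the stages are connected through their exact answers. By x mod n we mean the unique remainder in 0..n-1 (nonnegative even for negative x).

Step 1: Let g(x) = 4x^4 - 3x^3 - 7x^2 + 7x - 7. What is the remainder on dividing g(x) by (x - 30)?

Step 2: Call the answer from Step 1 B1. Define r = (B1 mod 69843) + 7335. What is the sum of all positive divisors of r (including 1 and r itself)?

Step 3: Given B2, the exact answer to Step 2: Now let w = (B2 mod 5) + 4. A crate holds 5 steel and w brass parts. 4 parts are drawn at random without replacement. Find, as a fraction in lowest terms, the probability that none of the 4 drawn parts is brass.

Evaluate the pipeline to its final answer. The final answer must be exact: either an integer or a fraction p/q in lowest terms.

Step 1: remainder = value at the root: 4*(30)^4 - 3*(30)^3 - 7*(30)^2 + 7*(30)^1 - 7 = (3240000) + (-81000) + (-6300) + (210) + (-7) = 3152903; answer 3152903
Step 2: B1 = 3152903; r = 17303; 17303 = 11^3 * 13; sigma = (1 + 11 + 121 + 1331) * (1 + 13) = 1464 * 14 = 20496; answer 20496
Step 3: B2 = 20496; w = 5; total draws C(10,4) = 210; favorable C(5,4) = 5; P = 1/42; answer 1/42

1/42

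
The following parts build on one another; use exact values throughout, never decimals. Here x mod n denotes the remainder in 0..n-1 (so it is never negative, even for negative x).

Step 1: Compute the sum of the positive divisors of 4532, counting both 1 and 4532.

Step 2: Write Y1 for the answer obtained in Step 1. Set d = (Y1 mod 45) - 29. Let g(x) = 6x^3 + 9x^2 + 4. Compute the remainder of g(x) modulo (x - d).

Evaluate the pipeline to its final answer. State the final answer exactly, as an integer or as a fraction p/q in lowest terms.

Step 1: 4532 = 2^2 * 11 * 103; sigma = (1 + 2 + 4) * (1 + 11) * (1 + 103) = 7 * 12 * 104 = 8736; answer 8736
Step 2: Y1 = 8736; d = -23; remainder = value at the root: 6*(-23)^3 + 9*(-23)^2 + 4 = (-73002) + (4761) + (4) = -68237; answer -68237

-68237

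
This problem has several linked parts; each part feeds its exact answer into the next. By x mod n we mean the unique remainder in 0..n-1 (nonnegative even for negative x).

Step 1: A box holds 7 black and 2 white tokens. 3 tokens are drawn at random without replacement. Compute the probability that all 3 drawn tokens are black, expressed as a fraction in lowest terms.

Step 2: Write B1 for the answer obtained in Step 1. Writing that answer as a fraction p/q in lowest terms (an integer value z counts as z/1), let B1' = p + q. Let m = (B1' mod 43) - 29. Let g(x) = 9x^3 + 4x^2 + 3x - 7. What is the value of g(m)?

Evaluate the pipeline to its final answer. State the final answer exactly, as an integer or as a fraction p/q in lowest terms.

Step 1: total draws C(9,3) = 84; favorable C(7,3) = 35; P = 5/12; answer 5/12
Step 2: B1 = 5/12; threaded value p + q = 17; m = -12; 9*(-12)^3 + 4*(-12)^2 + 3*(-12)^1 - 7 = (-15552) + (576) + (-36) + (-7) = -15019; answer -15019

-15019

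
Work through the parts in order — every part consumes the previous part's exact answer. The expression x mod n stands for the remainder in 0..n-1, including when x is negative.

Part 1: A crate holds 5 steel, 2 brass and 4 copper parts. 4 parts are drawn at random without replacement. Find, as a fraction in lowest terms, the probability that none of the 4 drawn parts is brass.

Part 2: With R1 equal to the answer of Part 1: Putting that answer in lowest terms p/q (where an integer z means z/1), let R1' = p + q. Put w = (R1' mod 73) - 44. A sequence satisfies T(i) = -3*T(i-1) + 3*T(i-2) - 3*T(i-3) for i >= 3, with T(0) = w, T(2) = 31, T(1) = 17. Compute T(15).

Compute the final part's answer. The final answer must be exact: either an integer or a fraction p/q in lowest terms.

723722769

Part 1: total draws C(11,4) = 330; favorable C(9,4) = 126; P = 21/55; answer 21/55
Part 2: R1 = 21/55; threaded value p + q = 76; w = -41; T(3) = -3*(31) + 3*(17) - 3*(-41) = 81; iterating: T(3)=81, T(4)=-201, T(5)=753, T(6)=-3105, T(7)=12177, T(8)=-48105, T(9)=190161, T(10)=-751329, T(11)=2968785, T(12)=-11730825, T(13)=46352817, T(14)=-183157281, T(15)=723722769; answer 723722769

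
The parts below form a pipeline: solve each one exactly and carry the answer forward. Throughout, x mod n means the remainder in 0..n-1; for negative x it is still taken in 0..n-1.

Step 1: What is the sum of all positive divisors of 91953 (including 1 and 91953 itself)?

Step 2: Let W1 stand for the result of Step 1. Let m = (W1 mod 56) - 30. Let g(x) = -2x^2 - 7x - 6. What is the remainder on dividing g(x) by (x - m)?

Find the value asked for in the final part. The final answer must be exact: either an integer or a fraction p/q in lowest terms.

0

Step 1: 91953 = 3^2 * 17 * 601; sigma = (1 + 3 + 9) * (1 + 17) * (1 + 601) = 13 * 18 * 602 = 140868; answer 140868
Step 2: W1 = 140868; m = -2; remainder = value at the root: -2*(-2)^2 - 7*(-2)^1 - 6 = (-8) + (14) + (-6) = 0; answer 0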